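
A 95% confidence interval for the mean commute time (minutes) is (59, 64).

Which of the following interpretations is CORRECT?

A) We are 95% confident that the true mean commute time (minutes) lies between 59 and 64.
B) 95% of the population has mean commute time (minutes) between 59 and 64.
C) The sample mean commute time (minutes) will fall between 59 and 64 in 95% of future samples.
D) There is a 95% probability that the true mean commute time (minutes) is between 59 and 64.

A confidence interval represents our confidence in the procedure, not a probability statement about the parameter.

Key concept: If we repeated this sampling process many times and computed a 95% CI each time, about 95% of those intervals would contain the true population parameter.

For this specific interval (59, 64):
- Midpoint (point estimate): 61.5
- Margin of error: 2.5

The correct interpretation is the one stating confidence that the true parameter lies in the interval — option A.

A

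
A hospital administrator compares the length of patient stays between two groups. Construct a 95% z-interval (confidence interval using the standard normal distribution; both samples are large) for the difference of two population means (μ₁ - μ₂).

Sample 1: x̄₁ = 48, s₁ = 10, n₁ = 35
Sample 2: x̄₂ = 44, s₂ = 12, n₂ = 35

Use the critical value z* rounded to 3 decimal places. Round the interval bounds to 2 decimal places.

Both samples are large (n₁ = 35 ≥ 30, n₂ = 35 ≥ 30), so a z-interval for the difference of means applies.

Point estimate: x̄₁ - x̄₂ = 48 - 44 = 4

Standard error: SE = √(s₁²/n₁ + s₂²/n₂)
= √(10²/35 + 12²/35)
= √(2.857143 + 4.114286)
= 2.640346

For 95% confidence, z* = 1.96 (from standard normal table)
Margin of error: E = z* × SE = 1.96 × 2.640346 = 5.1751

Z-interval: (x̄₁ - x̄₂) ± E = 4 ± 5.1751 = (-1.1751, 9.1751)

Rounded to 2 decimal places:

(-1.18, 9.18)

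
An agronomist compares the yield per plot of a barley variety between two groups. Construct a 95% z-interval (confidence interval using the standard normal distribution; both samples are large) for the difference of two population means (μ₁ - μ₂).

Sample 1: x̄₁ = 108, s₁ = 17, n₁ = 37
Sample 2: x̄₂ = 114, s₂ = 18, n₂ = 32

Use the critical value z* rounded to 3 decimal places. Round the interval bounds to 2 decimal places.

Both samples are large (n₁ = 37 ≥ 30, n₂ = 32 ≥ 30), so a z-interval for the difference of means applies.

Point estimate: x̄₁ - x̄₂ = 108 - 114 = -6

Standard error: SE = √(s₁²/n₁ + s₂²/n₂)
= √(17²/37 + 18²/32)
= √(7.810811 + 10.125000)
= 4.235069

For 95% confidence, z* = 1.96 (from standard normal table)
Margin of error: E = z* × SE = 1.96 × 4.235069 = 8.3007

Z-interval: (x̄₁ - x̄₂) ± E = -6 ± 8.3007 = (-14.3007, 2.3007)

Rounded to 2 decimal places:

(-14.30, 2.30)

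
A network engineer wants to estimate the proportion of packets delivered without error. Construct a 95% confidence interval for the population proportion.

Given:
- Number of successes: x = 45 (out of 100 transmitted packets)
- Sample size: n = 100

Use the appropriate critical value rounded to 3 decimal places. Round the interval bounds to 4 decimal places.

Sample proportion: p̂ = 45/100 = 0.450000

Check conditions for normal approximation:
  np̂ = 45 ≥ 10 ✓
  n(1-p̂) = 55 ≥ 10 ✓

The sample is large enough, so use a z-interval (normal approximation) for the proportion.

For 95% confidence, z* = 1.96 (from standard normal table)

Standard error: SE = √(p̂(1-p̂)/n) = √(0.450000×0.550000/100) = 0.04974937

Margin of error: E = z* × SE = 1.96 × 0.04974937 = 0.097509

Z-interval: p̂ ± E = 0.450000 ± 0.097509 = (0.352491, 0.547509)

Rounded to 4 decimal places:

(0.3525, 0.5475)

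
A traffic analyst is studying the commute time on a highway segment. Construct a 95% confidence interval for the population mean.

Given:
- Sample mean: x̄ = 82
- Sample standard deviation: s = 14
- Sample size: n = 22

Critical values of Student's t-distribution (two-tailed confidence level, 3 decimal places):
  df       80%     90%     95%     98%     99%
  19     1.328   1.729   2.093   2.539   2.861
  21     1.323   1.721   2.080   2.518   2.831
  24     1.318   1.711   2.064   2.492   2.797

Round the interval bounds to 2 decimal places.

The population standard deviation σ is unknown (only the sample standard deviation s is given), so use a t-interval with df = n - 1 = 22 - 1 = 21.

For 95% confidence with df = 21, t* = 2.080 (from t-table)

Standard error: SE = s/√n = 14/√22 = 2.984810

Margin of error: E = t* × SE = 2.080 × 2.984810 = 6.2084

T-interval: x̄ ± E = 82 ± 6.2084 = (75.7916, 88.2084)

Rounded to 2 decimal places:

(75.79, 88.21)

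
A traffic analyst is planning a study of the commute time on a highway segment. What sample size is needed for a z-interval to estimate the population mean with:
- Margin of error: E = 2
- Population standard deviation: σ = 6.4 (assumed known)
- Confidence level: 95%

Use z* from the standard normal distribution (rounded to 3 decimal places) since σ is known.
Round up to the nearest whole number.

Using z* since population σ is known (z-interval formula).

For 95% confidence, z* = 1.96 (from standard normal table)

Sample size formula for z-interval: n = (z*σ/E)²

n = (1.96 × 6.4 / 2)²
  = (6.272000)²
  = 39.3380

Round up to the nearest whole number: n = 40

40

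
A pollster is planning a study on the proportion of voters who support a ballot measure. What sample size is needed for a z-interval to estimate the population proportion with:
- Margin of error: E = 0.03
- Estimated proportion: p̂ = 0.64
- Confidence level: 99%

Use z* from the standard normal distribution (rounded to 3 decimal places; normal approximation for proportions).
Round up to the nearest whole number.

Using z* for proportion z-interval (normal approximation).

For 99% confidence, z* = 2.576 (from standard normal table)

Sample size formula for proportion z-interval: n = z*²p̂(1-p̂)/E²

n = 2.576² × 0.64 × 0.36 / 0.03²
  = 6.635776 × 0.2304 / 0.0009
  = 1698.7587

Round up to the nearest whole number: n = 1699

1699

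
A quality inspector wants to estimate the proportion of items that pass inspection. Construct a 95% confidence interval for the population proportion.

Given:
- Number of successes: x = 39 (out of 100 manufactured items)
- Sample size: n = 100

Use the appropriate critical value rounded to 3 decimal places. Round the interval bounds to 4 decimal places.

Sample proportion: p̂ = 39/100 = 0.390000

Check conditions for normal approximation:
  np̂ = 39 ≥ 10 ✓
  n(1-p̂) = 61 ≥ 10 ✓

The sample is large enough, so use a z-interval (normal approximation) for the proportion.

For 95% confidence, z* = 1.96 (from standard normal table)

Standard error: SE = √(p̂(1-p̂)/n) = √(0.390000×0.610000/100) = 0.04877499

Margin of error: E = z* × SE = 1.96 × 0.04877499 = 0.095599

Z-interval: p̂ ± E = 0.390000 ± 0.095599 = (0.294401, 0.485599)

Rounded to 4 decimal places:

(0.2944, 0.4856)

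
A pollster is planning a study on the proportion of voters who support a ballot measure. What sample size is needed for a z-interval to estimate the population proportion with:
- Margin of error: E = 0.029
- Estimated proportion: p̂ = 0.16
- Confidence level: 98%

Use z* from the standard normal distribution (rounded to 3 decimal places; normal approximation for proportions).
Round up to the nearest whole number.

Using z* for proportion z-interval (normal approximation).

For 98% confidence, z* = 2.326 (from standard normal table)

Sample size formula for proportion z-interval: n = z*²p̂(1-p̂)/E²

n = 2.326² × 0.16 × 0.84 / 0.029²
  = 5.410276 × 0.1344 / 0.000841
  = 864.6149

Round up to the nearest whole number: n = 865

865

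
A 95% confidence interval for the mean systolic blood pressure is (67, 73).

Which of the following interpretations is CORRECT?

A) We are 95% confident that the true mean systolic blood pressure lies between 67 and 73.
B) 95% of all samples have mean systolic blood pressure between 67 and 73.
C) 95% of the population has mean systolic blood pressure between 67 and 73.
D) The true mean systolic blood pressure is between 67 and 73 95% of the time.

A confidence interval represents our confidence in the procedure, not a probability statement about the parameter.

Key concept: If we repeated this sampling process many times and computed a 95% CI each time, about 95% of those intervals would contain the true population parameter.

For this specific interval (67, 73):
- Midpoint (point estimate): 70
- Margin of error: 3

The correct interpretation is the one stating confidence that the true parameter lies in the interval — option A.

A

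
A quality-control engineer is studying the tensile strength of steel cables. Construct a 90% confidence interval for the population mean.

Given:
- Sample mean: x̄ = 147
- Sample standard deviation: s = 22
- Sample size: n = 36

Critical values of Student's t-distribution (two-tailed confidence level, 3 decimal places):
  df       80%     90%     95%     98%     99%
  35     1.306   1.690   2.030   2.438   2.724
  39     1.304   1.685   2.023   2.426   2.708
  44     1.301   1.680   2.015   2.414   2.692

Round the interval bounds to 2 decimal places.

The population standard deviation σ is unknown (only the sample standard deviation s is given), so use a t-interval with df = n - 1 = 36 - 1 = 35.

For 90% confidence with df = 35, t* = 1.690 (from t-table)

Standard error: SE = s/√n = 22/√36 = 3.666667

Margin of error: E = t* × SE = 1.690 × 3.666667 = 6.1967

T-interval: x̄ ± E = 147 ± 6.1967 = (140.8033, 153.1967)

Rounded to 2 decimal places:

(140.80, 153.20)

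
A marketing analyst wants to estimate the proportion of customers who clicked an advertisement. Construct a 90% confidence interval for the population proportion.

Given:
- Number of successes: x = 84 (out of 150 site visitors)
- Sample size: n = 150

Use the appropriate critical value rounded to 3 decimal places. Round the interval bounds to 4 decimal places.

Sample proportion: p̂ = 84/150 = 0.560000

Check conditions for normal approximation:
  np̂ = 84 ≥ 10 ✓
  n(1-p̂) = 66 ≥ 10 ✓

The sample is large enough, so use a z-interval (normal approximation) for the proportion.

For 90% confidence, z* = 1.645 (from standard normal table)

Standard error: SE = √(p̂(1-p̂)/n) = √(0.560000×0.440000/150) = 0.04052982

Margin of error: E = z* × SE = 1.645 × 0.04052982 = 0.066672

Z-interval: p̂ ± E = 0.560000 ± 0.066672 = (0.493328, 0.626672)

Rounded to 4 decimal places:

(0.4933, 0.6267)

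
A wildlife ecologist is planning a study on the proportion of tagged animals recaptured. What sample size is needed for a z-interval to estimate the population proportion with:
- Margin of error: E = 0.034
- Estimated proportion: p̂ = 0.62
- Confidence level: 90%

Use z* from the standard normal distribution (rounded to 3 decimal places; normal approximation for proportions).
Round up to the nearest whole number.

Using z* for proportion z-interval (normal approximation).

For 90% confidence, z* = 1.645 (from standard normal table)

Sample size formula for proportion z-interval: n = z*²p̂(1-p̂)/E²

n = 1.645² × 0.62 × 0.38 / 0.034²
  = 2.706025 × 0.2356 / 0.001156
  = 551.5047

Round up to the nearest whole number: n = 552

552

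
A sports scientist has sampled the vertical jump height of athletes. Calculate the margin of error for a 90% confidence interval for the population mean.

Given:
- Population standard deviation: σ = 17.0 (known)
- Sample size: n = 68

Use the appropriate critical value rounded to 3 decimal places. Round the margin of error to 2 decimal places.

The population standard deviation σ is known, so use the z-interval margin of error formula.

For 90% confidence, z* = 1.645 (from standard normal table)

Margin of error formula for z-interval: E = z* × σ/√n

E = 1.645 × 17.0/√68
  = 1.645 × 2.061553
  = 3.3913

Rounded to 2 decimal places:

3.39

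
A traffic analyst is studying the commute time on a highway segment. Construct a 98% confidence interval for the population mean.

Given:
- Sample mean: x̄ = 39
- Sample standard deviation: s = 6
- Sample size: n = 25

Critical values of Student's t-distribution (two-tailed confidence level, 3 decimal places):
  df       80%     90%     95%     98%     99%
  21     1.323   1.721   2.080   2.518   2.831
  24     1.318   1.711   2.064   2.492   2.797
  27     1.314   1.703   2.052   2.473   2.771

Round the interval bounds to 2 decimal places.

The population standard deviation σ is unknown (only the sample standard deviation s is given), so use a t-interval with df = n - 1 = 25 - 1 = 24.

For 98% confidence with df = 24, t* = 2.492 (from t-table)

Standard error: SE = s/√n = 6/√25 = 1.200000

Margin of error: E = t* × SE = 2.492 × 1.200000 = 2.9904

T-interval: x̄ ± E = 39 ± 2.9904 = (36.0096, 41.9904)

Rounded to 2 decimal places:

(36.01, 41.99)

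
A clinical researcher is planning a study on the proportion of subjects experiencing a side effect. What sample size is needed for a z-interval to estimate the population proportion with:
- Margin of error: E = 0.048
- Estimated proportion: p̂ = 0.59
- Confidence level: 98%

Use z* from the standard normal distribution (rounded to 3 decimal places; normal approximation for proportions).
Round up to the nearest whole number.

Using z* for proportion z-interval (normal approximation).

For 98% confidence, z* = 2.326 (from standard normal table)

Sample size formula for proportion z-interval: n = z*²p̂(1-p̂)/E²

n = 2.326² × 0.59 × 0.41 / 0.048²
  = 5.410276 × 0.2419 / 0.002304
  = 568.0320

Round up to the nearest whole number: n = 569

569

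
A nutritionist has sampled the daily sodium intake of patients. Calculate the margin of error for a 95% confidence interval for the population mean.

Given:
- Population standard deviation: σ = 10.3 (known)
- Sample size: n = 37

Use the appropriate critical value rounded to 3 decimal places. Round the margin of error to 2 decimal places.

The population standard deviation σ is known, so use the z-interval margin of error formula.

For 95% confidence, z* = 1.96 (from standard normal table)

Margin of error formula for z-interval: E = z* × σ/√n

E = 1.96 × 10.3/√37
  = 1.96 × 1.693310
  = 3.3189

Rounded to 2 decimal places:

3.32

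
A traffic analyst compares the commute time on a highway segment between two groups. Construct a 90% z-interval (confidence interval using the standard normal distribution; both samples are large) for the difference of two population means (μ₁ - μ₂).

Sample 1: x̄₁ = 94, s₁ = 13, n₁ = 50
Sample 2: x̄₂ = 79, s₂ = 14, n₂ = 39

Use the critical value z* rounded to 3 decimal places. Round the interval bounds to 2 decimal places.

Both samples are large (n₁ = 50 ≥ 30, n₂ = 39 ≥ 30), so a z-interval for the difference of means applies.

Point estimate: x̄₁ - x̄₂ = 94 - 79 = 15

Standard error: SE = √(s₁²/n₁ + s₂²/n₂)
= √(13²/50 + 14²/39)
= √(3.380000 + 5.025641)
= 2.899248

For 90% confidence, z* = 1.645 (from standard normal table)
Margin of error: E = z* × SE = 1.645 × 2.899248 = 4.7693

Z-interval: (x̄₁ - x̄₂) ± E = 15 ± 4.7693 = (10.2307, 19.7693)

Rounded to 2 decimal places:

(10.23, 19.77)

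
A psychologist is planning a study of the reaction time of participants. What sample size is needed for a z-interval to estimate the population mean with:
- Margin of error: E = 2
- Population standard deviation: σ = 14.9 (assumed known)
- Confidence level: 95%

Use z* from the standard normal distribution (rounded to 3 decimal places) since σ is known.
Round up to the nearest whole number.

Using z* since population σ is known (z-interval formula).

For 95% confidence, z* = 1.96 (from standard normal table)

Sample size formula for z-interval: n = (z*σ/E)²

n = (1.96 × 14.9 / 2)²
  = (14.602000)²
  = 213.2184

Round up to the nearest whole number: n = 214

214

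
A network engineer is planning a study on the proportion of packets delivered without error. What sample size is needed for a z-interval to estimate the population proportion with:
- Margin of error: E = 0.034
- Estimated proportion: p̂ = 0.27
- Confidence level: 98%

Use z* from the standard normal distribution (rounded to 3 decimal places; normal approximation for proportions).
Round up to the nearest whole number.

Using z* for proportion z-interval (normal approximation).

For 98% confidence, z* = 2.326 (from standard normal table)

Sample size formula for proportion z-interval: n = z*²p̂(1-p̂)/E²

n = 2.326² × 0.27 × 0.73 / 0.034²
  = 5.410276 × 0.1971 / 0.001156
  = 922.4614

Round up to the nearest whole number: n = 923

923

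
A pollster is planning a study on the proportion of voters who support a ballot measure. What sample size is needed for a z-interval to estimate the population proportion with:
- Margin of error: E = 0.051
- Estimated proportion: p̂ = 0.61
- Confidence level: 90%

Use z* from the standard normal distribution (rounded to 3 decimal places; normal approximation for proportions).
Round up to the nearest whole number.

Using z* for proportion z-interval (normal approximation).

For 90% confidence, z* = 1.645 (from standard normal table)

Sample size formula for proportion z-interval: n = z*²p̂(1-p̂)/E²

n = 1.645² × 0.61 × 0.39 / 0.051²
  = 2.706025 × 0.2379 / 0.002601
  = 247.5061

Round up to the nearest whole number: n = 248

248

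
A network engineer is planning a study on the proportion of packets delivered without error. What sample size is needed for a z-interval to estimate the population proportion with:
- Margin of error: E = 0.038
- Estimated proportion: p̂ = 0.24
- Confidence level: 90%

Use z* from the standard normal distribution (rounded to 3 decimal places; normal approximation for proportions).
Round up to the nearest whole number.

Using z* for proportion z-interval (normal approximation).

For 90% confidence, z* = 1.645 (from standard normal table)

Sample size formula for proportion z-interval: n = z*²p̂(1-p̂)/E²

n = 1.645² × 0.24 × 0.76 / 0.038²
  = 2.706025 × 0.1824 / 0.001444
  = 341.8137

Round up to the nearest whole number: n = 342

342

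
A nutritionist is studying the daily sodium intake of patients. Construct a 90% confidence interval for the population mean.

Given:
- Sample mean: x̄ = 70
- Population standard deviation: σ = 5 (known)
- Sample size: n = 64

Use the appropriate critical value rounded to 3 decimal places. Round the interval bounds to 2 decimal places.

The population standard deviation σ is known, so use a z-interval (standard normal critical value).

For 90% confidence, z* = 1.645 (from standard normal table)

Standard error: SE = σ/√n = 5/√64 = 0.625000

Margin of error: E = z* × SE = 1.645 × 0.625000 = 1.0281

Z-interval: x̄ ± E = 70 ± 1.0281 = (68.9719, 71.0281)

Rounded to 2 decimal places:

(68.97, 71.03)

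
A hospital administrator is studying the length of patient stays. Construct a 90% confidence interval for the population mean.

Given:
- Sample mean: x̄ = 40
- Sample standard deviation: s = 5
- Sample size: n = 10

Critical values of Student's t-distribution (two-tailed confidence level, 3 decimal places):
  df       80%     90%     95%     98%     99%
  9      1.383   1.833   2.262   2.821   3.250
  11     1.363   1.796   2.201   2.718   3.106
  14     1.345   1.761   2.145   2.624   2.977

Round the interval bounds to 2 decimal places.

The population standard deviation σ is unknown (only the sample standard deviation s is given), so use a t-interval with df = n - 1 = 10 - 1 = 9.

For 90% confidence with df = 9, t* = 1.833 (from t-table)

Standard error: SE = s/√n = 5/√10 = 1.581139

Margin of error: E = t* × SE = 1.833 × 1.581139 = 2.8982

T-interval: x̄ ± E = 40 ± 2.8982 = (37.1018, 42.8982)

Rounded to 2 decimal places:

(37.10, 42.90)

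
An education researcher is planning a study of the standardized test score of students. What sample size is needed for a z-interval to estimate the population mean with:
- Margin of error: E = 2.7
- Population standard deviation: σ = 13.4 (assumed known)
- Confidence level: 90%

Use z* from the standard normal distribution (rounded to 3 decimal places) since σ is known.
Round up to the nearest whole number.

Using z* since population σ is known (z-interval formula).

For 90% confidence, z* = 1.645 (from standard normal table)

Sample size formula for z-interval: n = (z*σ/E)²

n = (1.645 × 13.4 / 2.7)²
  = (8.164074)²
  = 66.6521

Round up to the nearest whole number: n = 67

67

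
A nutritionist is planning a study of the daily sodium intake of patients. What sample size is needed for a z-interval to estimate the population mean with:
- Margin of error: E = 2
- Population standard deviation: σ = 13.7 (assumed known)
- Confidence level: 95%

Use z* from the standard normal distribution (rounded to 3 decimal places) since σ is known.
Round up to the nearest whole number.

Using z* since population σ is known (z-interval formula).

For 95% confidence, z* = 1.96 (from standard normal table)

Sample size formula for z-interval: n = (z*σ/E)²

n = (1.96 × 13.7 / 2)²
  = (13.426000)²
  = 180.2575

Round up to the nearest whole number: n = 181

181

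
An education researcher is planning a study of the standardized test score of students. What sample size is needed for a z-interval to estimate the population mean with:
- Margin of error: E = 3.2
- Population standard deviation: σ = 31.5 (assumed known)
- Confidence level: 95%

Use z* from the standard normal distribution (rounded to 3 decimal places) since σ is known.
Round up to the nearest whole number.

Using z* since population σ is known (z-interval formula).

For 95% confidence, z* = 1.96 (from standard normal table)

Sample size formula for z-interval: n = (z*σ/E)²

n = (1.96 × 31.5 / 3.2)²
  = (19.293750)²
  = 372.2488

Round up to the nearest whole number: n = 373

373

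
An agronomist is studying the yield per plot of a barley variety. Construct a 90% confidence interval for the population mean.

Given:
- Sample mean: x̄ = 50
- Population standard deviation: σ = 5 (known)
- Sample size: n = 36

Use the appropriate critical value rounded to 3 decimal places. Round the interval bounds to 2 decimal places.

The population standard deviation σ is known, so use a z-interval (standard normal critical value).

For 90% confidence, z* = 1.645 (from standard normal table)

Standard error: SE = σ/√n = 5/√36 = 0.833333

Margin of error: E = z* × SE = 1.645 × 0.833333 = 1.3708

Z-interval: x̄ ± E = 50 ± 1.3708 = (48.6292, 51.3708)

Rounded to 2 decimal places:

(48.63, 51.37)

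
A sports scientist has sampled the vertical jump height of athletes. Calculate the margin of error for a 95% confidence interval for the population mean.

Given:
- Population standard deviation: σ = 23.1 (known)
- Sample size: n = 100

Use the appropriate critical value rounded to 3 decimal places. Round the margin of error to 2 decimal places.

The population standard deviation σ is known, so use the z-interval margin of error formula.

For 95% confidence, z* = 1.96 (from standard normal table)

Margin of error formula for z-interval: E = z* × σ/√n

E = 1.96 × 23.1/√100
  = 1.96 × 2.310000
  = 4.5276

Rounded to 2 decimal places:

4.53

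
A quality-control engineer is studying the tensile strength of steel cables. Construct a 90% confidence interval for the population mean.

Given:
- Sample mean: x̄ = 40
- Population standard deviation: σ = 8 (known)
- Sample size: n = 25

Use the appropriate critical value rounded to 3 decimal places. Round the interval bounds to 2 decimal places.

The population standard deviation σ is known, so use a z-interval (standard normal critical value).

For 90% confidence, z* = 1.645 (from standard normal table)

Standard error: SE = σ/√n = 8/√25 = 1.600000

Margin of error: E = z* × SE = 1.645 × 1.600000 = 2.6320

Z-interval: x̄ ± E = 40 ± 2.6320 = (37.3680, 42.6320)

Rounded to 2 decimal places:

(37.37, 42.63)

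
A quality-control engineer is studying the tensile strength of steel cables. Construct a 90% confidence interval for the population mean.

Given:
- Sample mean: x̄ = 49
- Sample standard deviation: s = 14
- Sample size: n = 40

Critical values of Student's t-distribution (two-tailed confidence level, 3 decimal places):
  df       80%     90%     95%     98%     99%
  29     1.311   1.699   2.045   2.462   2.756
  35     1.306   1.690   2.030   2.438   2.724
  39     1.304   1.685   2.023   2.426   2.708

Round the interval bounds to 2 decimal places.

The population standard deviation σ is unknown (only the sample standard deviation s is given), so use a t-interval with df = n - 1 = 40 - 1 = 39.

For 90% confidence with df = 39, t* = 1.685 (from t-table)

Standard error: SE = s/√n = 14/√40 = 2.213594

Margin of error: E = t* × SE = 1.685 × 2.213594 = 3.7299

T-interval: x̄ ± E = 49 ± 3.7299 = (45.2701, 52.7299)

Rounded to 2 decimal places:

(45.27, 52.73)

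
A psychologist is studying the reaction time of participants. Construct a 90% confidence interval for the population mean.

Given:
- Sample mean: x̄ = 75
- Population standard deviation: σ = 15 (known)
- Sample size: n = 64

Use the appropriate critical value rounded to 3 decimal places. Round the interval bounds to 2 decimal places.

The population standard deviation σ is known, so use a z-interval (standard normal critical value).

For 90% confidence, z* = 1.645 (from standard normal table)

Standard error: SE = σ/√n = 15/√64 = 1.875000

Margin of error: E = z* × SE = 1.645 × 1.875000 = 3.0844

Z-interval: x̄ ± E = 75 ± 3.0844 = (71.9156, 78.0844)

Rounded to 2 decimal places:

(71.92, 78.08)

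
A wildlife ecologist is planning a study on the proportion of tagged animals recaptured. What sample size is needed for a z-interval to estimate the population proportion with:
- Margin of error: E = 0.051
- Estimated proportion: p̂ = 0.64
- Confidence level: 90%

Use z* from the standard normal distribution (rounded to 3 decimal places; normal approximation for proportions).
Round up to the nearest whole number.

Using z* for proportion z-interval (normal approximation).

For 90% confidence, z* = 1.645 (from standard normal table)

Sample size formula for proportion z-interval: n = z*²p̂(1-p̂)/E²

n = 1.645² × 0.64 × 0.36 / 0.051²
  = 2.706025 × 0.2304 / 0.002601
  = 239.7033

Round up to the nearest whole number: n = 240

240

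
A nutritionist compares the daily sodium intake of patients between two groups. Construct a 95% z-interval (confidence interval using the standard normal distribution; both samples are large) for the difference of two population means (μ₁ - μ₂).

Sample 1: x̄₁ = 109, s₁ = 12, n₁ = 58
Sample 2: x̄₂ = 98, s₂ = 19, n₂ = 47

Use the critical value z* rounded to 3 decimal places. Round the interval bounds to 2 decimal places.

Both samples are large (n₁ = 58 ≥ 30, n₂ = 47 ≥ 30), so a z-interval for the difference of means applies.

Point estimate: x̄₁ - x̄₂ = 109 - 98 = 11

Standard error: SE = √(s₁²/n₁ + s₂²/n₂)
= √(12²/58 + 19²/47)
= √(2.482759 + 7.680851)
= 3.188042

For 95% confidence, z* = 1.96 (from standard normal table)
Margin of error: E = z* × SE = 1.96 × 3.188042 = 6.2486

Z-interval: (x̄₁ - x̄₂) ± E = 11 ± 6.2486 = (4.7514, 17.2486)

Rounded to 2 decimal places:

(4.75, 17.25)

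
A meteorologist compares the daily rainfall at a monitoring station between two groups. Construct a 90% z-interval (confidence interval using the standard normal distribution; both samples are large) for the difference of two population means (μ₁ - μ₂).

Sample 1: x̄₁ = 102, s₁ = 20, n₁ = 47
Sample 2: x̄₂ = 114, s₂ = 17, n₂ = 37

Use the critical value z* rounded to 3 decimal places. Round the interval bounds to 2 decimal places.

Both samples are large (n₁ = 47 ≥ 30, n₂ = 37 ≥ 30), so a z-interval for the difference of means applies.

Point estimate: x̄₁ - x̄₂ = 102 - 114 = -12

Standard error: SE = √(s₁²/n₁ + s₂²/n₂)
= √(20²/47 + 17²/37)
= √(8.510638 + 7.810811)
= 4.039981

For 90% confidence, z* = 1.645 (from standard normal table)
Margin of error: E = z* × SE = 1.645 × 4.039981 = 6.6458

Z-interval: (x̄₁ - x̄₂) ± E = -12 ± 6.6458 = (-18.6458, -5.3542)

Rounded to 2 decimal places:

(-18.65, -5.35)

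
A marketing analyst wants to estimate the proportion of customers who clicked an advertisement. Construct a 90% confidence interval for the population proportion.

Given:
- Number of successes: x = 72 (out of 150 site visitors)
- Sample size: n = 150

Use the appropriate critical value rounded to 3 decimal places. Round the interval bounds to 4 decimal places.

Sample proportion: p̂ = 72/150 = 0.480000

Check conditions for normal approximation:
  np̂ = 72 ≥ 10 ✓
  n(1-p̂) = 78 ≥ 10 ✓

The sample is large enough, so use a z-interval (normal approximation) for the proportion.

For 90% confidence, z* = 1.645 (from standard normal table)

Standard error: SE = √(p̂(1-p̂)/n) = √(0.480000×0.520000/150) = 0.04079216

Margin of error: E = z* × SE = 1.645 × 0.04079216 = 0.067103

Z-interval: p̂ ± E = 0.480000 ± 0.067103 = (0.412897, 0.547103)

Rounded to 4 decimal places:

(0.4129, 0.5471)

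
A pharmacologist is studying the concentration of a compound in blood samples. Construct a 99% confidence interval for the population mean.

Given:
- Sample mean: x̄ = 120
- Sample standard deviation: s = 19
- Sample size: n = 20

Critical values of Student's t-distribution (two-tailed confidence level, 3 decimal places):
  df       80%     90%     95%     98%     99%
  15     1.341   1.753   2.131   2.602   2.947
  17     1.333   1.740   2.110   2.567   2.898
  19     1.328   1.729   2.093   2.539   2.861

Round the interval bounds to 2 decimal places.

The population standard deviation σ is unknown (only the sample standard deviation s is given), so use a t-interval with df = n - 1 = 20 - 1 = 19.

For 99% confidence with df = 19, t* = 2.861 (from t-table)

Standard error: SE = s/√n = 19/√20 = 4.2485292

Margin of error: E = t* × SE = 2.861 × 4.2485292 = 12.15504

T-interval: x̄ ± E = 120 ± 12.15504 = (107.84496, 132.15504)

Rounded to 2 decimal places:

(107.84, 132.16)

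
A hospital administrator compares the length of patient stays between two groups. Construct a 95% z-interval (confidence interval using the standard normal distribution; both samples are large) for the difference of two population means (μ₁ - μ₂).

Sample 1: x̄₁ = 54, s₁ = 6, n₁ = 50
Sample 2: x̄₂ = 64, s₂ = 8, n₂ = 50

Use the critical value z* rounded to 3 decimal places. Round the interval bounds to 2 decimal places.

Both samples are large (n₁ = 50 ≥ 30, n₂ = 50 ≥ 30), so a z-interval for the difference of means applies.

Point estimate: x̄₁ - x̄₂ = 54 - 64 = -10

Standard error: SE = √(s₁²/n₁ + s₂²/n₂)
= √(6²/50 + 8²/50)
= √(0.720000 + 1.280000)
= 1.414214

For 95% confidence, z* = 1.96 (from standard normal table)
Margin of error: E = z* × SE = 1.96 × 1.414214 = 2.7719

Z-interval: (x̄₁ - x̄₂) ± E = -10 ± 2.7719 = (-12.7719, -7.2281)

Rounded to 2 decimal places:

(-12.77, -7.23)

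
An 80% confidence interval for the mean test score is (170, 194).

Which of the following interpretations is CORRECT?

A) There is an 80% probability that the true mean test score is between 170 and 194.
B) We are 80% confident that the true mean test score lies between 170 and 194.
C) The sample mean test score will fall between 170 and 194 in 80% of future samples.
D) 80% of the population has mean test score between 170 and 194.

A confidence interval represents our confidence in the procedure, not a probability statement about the parameter.

Key concept: If we repeated this sampling process many times and computed an 80% CI each time, about 80% of those intervals would contain the true population parameter.

For this specific interval (170, 194):
- Midpoint (point estimate): 182
- Margin of error: 12

The correct interpretation is the one stating confidence that the true parameter lies in the interval — option B.

B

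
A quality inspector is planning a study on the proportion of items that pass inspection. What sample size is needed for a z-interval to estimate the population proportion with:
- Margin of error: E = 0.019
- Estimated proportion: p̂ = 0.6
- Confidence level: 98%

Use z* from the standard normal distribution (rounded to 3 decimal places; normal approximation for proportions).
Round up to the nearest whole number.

Using z* for proportion z-interval (normal approximation).

For 98% confidence, z* = 2.326 (from standard normal table)

Sample size formula for proportion z-interval: n = z*²p̂(1-p̂)/E²

n = 2.326² × 0.6 × 0.4 / 0.019²
  = 5.410276 × 0.24 / 0.000361
  = 3596.8594

Round up to the nearest whole number: n = 3597

3597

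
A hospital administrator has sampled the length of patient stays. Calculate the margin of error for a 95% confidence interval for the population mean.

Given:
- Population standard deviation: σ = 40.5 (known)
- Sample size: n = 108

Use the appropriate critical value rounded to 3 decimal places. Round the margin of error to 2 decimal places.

The population standard deviation σ is known, so use the z-interval margin of error formula.

For 95% confidence, z* = 1.96 (from standard normal table)

Margin of error formula for z-interval: E = z* × σ/√n

E = 1.96 × 40.5/√108
  = 1.96 × 3.897114
  = 7.6383

Rounded to 2 decimal places:

7.64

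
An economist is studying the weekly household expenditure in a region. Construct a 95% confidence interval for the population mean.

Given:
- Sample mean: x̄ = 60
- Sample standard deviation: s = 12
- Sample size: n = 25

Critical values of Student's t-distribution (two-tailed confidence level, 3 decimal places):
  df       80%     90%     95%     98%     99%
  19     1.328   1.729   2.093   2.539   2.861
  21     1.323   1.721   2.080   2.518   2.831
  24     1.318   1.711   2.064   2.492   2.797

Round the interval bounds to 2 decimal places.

The population standard deviation σ is unknown (only the sample standard deviation s is given), so use a t-interval with df = n - 1 = 25 - 1 = 24.

For 95% confidence with df = 24, t* = 2.064 (from t-table)

Standard error: SE = s/√n = 12/√25 = 2.400000

Margin of error: E = t* × SE = 2.064 × 2.400000 = 4.9536

T-interval: x̄ ± E = 60 ± 4.9536 = (55.0464, 64.9536)

Rounded to 2 decimal places:

(55.05, 64.95)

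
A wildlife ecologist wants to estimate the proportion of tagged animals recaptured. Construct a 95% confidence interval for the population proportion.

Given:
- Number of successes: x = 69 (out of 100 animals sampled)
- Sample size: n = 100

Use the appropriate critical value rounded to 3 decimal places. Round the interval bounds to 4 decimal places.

Sample proportion: p̂ = 69/100 = 0.690000

Check conditions for normal approximation:
  np̂ = 69 ≥ 10 ✓
  n(1-p̂) = 31 ≥ 10 ✓

The sample is large enough, so use a z-interval (normal approximation) for the proportion.

For 95% confidence, z* = 1.96 (from standard normal table)

Standard error: SE = √(p̂(1-p̂)/n) = √(0.690000×0.310000/100) = 0.04624932

Margin of error: E = z* × SE = 1.96 × 0.04624932 = 0.090649

Z-interval: p̂ ± E = 0.690000 ± 0.090649 = (0.599351, 0.780649)

Rounded to 4 decimal places:

(0.5994, 0.7806)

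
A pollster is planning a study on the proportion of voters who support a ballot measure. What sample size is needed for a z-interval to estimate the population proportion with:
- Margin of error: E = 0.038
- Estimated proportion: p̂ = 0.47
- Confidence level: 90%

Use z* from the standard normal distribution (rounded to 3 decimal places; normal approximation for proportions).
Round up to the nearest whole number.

Using z* for proportion z-interval (normal approximation).

For 90% confidence, z* = 1.645 (from standard normal table)

Sample size formula for proportion z-interval: n = z*²p̂(1-p̂)/E²

n = 1.645² × 0.47 × 0.53 / 0.038²
  = 2.706025 × 0.2491 / 0.001444
  = 466.8081

Round up to the nearest whole number: n = 467

467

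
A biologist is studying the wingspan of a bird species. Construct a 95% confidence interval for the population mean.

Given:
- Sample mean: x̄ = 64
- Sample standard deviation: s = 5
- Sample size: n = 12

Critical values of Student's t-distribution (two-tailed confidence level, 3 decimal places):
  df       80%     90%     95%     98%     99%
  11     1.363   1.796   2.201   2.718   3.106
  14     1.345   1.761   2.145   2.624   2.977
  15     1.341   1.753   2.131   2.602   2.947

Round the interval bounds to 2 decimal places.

The population standard deviation σ is unknown (only the sample standard deviation s is given), so use a t-interval with df = n - 1 = 12 - 1 = 11.

For 95% confidence with df = 11, t* = 2.201 (from t-table)

Standard error: SE = s/√n = 5/√12 = 1.443376

Margin of error: E = t* × SE = 2.201 × 1.443376 = 3.1769

T-interval: x̄ ± E = 64 ± 3.1769 = (60.8231, 67.1769)

Rounded to 2 decimal places:

(60.82, 67.18)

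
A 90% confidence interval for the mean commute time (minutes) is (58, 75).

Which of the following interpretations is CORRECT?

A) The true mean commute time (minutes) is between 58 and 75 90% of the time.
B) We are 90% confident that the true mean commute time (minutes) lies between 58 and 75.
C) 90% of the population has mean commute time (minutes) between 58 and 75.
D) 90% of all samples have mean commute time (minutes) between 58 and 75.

A confidence interval represents our confidence in the procedure, not a probability statement about the parameter.

Key concept: If we repeated this sampling process many times and computed a 90% CI each time, about 90% of those intervals would contain the true population parameter.

For this specific interval (58, 75):
- Midpoint (point estimate): 66.5
- Margin of error: 8.5

The correct interpretation is the one stating confidence that the true parameter lies in the interval — option B.

B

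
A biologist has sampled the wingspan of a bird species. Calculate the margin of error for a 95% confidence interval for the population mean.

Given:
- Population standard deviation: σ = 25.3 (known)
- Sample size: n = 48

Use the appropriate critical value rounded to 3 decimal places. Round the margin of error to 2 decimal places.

The population standard deviation σ is known, so use the z-interval margin of error formula.

For 95% confidence, z* = 1.96 (from standard normal table)

Margin of error formula for z-interval: E = z* × σ/√n

E = 1.96 × 25.3/√48
  = 1.96 × 3.651740
  = 7.1574

Rounded to 2 decimal places:

7.16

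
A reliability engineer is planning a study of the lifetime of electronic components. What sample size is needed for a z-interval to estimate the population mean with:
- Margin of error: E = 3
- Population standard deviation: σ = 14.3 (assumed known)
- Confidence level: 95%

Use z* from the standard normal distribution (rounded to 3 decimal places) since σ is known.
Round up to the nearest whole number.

Using z* since population σ is known (z-interval formula).

For 95% confidence, z* = 1.96 (from standard normal table)

Sample size formula for z-interval: n = (z*σ/E)²

n = (1.96 × 14.3 / 3)²
  = (9.342667)²
  = 87.2854

Round up to the nearest whole number: n = 88

88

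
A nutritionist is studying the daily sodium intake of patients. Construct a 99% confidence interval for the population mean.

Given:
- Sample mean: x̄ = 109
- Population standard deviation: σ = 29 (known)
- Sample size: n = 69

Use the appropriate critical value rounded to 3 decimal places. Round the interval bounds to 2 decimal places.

The population standard deviation σ is known, so use a z-interval (standard normal critical value).

For 99% confidence, z* = 2.576 (from standard normal table)

Standard error: SE = σ/√n = 29/√69 = 3.491190

Margin of error: E = z* × SE = 2.576 × 3.491190 = 8.9933

Z-interval: x̄ ± E = 109 ± 8.9933 = (100.0067, 117.9933)

Rounded to 2 decimal places:

(100.01, 117.99)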